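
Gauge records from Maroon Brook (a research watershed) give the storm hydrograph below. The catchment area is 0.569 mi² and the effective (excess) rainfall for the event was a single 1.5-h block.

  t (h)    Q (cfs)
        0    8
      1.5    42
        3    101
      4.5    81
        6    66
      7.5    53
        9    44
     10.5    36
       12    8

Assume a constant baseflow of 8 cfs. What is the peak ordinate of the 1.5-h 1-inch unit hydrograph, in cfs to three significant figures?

U_p ≈ 62.0 cfs

Direct runoff: 0.0, 34.0, 93.0, 73.0, 58.0, 45.0, 36.0, 28.0, 0.0 cfs; ΣQ_DR = 367.0 cfs, peak = 93.0 cfs.
Runoff depth d = ΣQ_DR·Δt / A = 367.0 × 5400 / (0.569 mi²) = 1.499 in.
The 1-inch UH is the DRH scaled by (1 in)/d, so U_p = 93.0 × 1/1.499 = 62.0 cfs.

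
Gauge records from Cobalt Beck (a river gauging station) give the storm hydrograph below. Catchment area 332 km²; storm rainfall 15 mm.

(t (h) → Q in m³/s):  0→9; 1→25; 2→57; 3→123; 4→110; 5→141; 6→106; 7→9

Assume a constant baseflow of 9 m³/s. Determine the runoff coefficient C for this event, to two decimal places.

ΣQ_DR = 508.0 m³/s; V = ΣQ_DR·Δt = 1.829 × 10^6 m³.
Runoff depth d = V / A = 5.508 mm.
C = d / P = 5.508 / 15 = 0.37.

C ≈ 0.37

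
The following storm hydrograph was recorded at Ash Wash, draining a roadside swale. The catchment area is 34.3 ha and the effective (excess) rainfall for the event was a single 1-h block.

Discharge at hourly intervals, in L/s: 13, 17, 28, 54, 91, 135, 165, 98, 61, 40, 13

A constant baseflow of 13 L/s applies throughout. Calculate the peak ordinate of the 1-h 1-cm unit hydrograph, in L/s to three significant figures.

U_p ≈ 253 L/s

Direct runoff: 0.0, 4.0, 15.0, 41.0, 78.0, 122.0, 152.0, 85.0, 48.0, 27.0, 0.0 L/s; ΣQ_DR = 572.0 L/s, peak = 152.0 L/s.
Runoff depth d = ΣQ_DR·Δt / A = 572.0 × 3600 / (34.3 ha) = 6.003 mm.
The 1-cm UH is the DRH scaled by (10 mm)/d, so U_p = 152.0 × 10/6.003 = 253 L/s.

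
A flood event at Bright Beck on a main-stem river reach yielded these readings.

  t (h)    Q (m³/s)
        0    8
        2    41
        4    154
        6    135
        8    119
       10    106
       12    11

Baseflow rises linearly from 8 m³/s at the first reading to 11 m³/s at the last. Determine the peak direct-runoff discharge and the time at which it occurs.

Q_p = 145.00 m³/s at t = 4 h

Subtracting baseflow gives direct-runoff ordinates: 0.00, 32.50, 145.00, 125.50, 109.00, 95.50, 0.00 m³/s.
The maximum is 145.00 m³/s, occurring at the reading for t = 4 h.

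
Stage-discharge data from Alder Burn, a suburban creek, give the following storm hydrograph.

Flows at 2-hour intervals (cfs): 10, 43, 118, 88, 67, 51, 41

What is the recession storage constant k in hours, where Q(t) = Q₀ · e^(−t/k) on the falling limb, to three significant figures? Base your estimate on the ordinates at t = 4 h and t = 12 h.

k ≈ 7.57 h

On the falling limb, Q drops from 118 to 41 cfs between t = 4 h and t = 12 h (Δt = 8 h).
k = −Δt / ln(Q₂/Q₁) = −8 / ln(41/118) = 7.57 h.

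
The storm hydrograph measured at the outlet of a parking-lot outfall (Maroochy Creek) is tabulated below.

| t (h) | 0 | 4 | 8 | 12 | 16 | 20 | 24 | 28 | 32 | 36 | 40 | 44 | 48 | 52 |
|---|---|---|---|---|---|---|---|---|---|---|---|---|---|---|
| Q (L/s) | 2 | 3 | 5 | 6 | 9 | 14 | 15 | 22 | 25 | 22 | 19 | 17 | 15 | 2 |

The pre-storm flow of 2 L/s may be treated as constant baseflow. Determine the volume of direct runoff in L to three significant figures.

Direct-runoff ordinates (Q − Q_b): 0.0, 1.0, 3.0, 4.0, 7.0, 12.0, 13.0, 20.0, 23.0, 20.0, 17.0, 15.0, 13.0, 0.0 L/s.
ΣQ_DR = 148.0 L/s.
With Δt = 4 h = 14400 s, V = ΣQ_DR · Δt = 148.0 × 14400 = 2.13 × 10^6 L.

V ≈ 2.13 × 10^6 L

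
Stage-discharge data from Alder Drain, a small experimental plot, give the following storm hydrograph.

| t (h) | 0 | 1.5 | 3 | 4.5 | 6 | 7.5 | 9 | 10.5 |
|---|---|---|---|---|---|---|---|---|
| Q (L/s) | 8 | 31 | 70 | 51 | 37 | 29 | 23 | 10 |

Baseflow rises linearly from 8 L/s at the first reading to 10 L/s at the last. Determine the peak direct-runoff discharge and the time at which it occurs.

Subtracting baseflow gives direct-runoff ordinates: 0.00, 22.71, 61.43, 42.14, 27.86, 19.57, 13.29, 0.00 L/s.
The maximum is 61.43 L/s, occurring at the reading for t = 3 h.

Q_p = 61.43 L/s at t = 3 h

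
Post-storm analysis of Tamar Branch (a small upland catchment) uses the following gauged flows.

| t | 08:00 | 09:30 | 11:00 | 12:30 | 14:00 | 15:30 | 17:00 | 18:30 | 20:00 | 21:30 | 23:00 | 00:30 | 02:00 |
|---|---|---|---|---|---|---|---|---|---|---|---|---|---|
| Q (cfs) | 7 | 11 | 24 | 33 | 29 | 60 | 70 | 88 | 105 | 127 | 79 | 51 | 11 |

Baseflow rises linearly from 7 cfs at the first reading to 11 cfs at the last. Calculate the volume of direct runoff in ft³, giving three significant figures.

Direct-runoff ordinates (Q − Q_b): 0.00, 3.67, 16.33, 25.00, 20.67, 51.33, 61.00, 78.67, 95.33, 117.00, 68.67, 40.33, 0.00 cfs.
ΣQ_DR = 578.0 cfs.
With Δt = 1.5 h = 5400 s, V = ΣQ_DR · Δt = 578.0 × 5400 = 3.12 × 10^6 ft³.

V ≈ 3.12 × 10^6 ft³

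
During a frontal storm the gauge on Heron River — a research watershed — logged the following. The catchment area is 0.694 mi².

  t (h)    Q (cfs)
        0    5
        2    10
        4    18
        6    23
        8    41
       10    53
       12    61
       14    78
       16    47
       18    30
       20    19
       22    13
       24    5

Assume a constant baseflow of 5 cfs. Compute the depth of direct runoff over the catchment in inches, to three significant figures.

Direct runoff: 0.0, 5.0, 13.0, 18.0, 36.0, 48.0, 56.0, 73.0, 42.0, 25.0, 14.0, 8.0, 0.0 cfs; ΣQ_DR = 338.0 cfs.
V = ΣQ_DR · Δt = 338.0 × 7200 s = 2.434 × 10^6 ft³.
Over A = 0.694 mi², depth = V / A = 1.51 in.

d ≈ 1.51 in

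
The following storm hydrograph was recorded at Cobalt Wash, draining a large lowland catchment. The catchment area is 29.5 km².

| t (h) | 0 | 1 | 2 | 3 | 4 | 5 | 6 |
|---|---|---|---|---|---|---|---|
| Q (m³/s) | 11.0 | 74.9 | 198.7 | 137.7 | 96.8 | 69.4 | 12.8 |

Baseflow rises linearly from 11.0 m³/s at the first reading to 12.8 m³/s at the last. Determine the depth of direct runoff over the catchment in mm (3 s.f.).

Direct runoff: 0.00, 63.60, 187.10, 125.80, 84.60, 56.90, 0.00 m³/s; ΣQ_DR = 518.0 m³/s.
V = ΣQ_DR · Δt = 518.0 × 3600 s = 1.865 × 10^6 m³.
Over A = 29.5 km², depth = V / A = 63.2 mm.

d ≈ 63.2 mm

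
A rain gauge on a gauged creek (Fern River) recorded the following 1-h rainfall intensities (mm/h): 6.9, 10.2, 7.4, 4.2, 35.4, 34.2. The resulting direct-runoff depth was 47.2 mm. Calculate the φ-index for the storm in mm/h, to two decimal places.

Only the 2 blocks with intensity above φ contribute runoff: 35.4, 34.2 mm/h.
Σ(I−φ)·Δt = d  ⇒  (35.4+34.2 − 2φ)·1 = 47.2
φ = (69.60 − 47.2/1) / 2 = 11.20 mm/h.

φ ≈ 11.20 mm/h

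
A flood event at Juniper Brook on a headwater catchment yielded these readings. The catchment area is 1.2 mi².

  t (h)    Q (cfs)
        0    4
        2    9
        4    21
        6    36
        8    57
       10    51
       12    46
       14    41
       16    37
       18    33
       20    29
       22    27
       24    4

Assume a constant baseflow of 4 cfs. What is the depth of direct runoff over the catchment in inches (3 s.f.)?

d ≈ 0.886 in

Direct runoff: 0.0, 5.0, 17.0, 32.0, 53.0, 47.0, 42.0, 37.0, 33.0, 29.0, 25.0, 23.0, 0.0 cfs; ΣQ_DR = 343.0 cfs.
V = ΣQ_DR · Δt = 343.0 × 7200 s = 2.470 × 10^6 ft³.
Over A = 1.2 mi², depth = V / A = 0.886 in.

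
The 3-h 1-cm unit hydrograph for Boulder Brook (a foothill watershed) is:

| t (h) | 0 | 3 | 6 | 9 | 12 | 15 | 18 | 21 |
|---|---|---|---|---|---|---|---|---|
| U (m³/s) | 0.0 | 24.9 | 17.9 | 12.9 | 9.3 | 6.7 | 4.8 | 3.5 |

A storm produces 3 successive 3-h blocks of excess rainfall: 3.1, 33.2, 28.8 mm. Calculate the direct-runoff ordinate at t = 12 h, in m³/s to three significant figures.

Q ≈ 97.3 m³/s

By discrete convolution, Q_j = Σ (P_i / 10 mm) · U_{j−i}.
At t = 12 h (j=4): Q = (3.1/10)·9.3 + (33.2/10)·12.9 + (28.8/10)·17.9 = 97.3 m³/s.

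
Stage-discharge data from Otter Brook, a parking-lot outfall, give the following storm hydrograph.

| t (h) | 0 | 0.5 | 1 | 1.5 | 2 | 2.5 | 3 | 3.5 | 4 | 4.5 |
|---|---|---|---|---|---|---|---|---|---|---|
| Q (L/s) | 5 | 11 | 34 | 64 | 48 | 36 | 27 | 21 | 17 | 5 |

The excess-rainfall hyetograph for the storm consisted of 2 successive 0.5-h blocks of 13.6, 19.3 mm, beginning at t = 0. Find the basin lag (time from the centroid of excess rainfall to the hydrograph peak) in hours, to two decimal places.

Centroid of excess rainfall: t_c = Σ P_i·t̄_i / ΣP_i = 0.5433 h (block centres at 0.25, 0.75 h).
Hydrograph peak occurs at t = 1.5 h, so basin lag t_L = 1.5 − 0.5433 = 0.96 h.

t_L ≈ 0.96 h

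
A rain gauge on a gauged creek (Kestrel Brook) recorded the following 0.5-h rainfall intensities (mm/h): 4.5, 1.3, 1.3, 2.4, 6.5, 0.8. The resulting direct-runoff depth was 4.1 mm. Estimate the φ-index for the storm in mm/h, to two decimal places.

φ ≈ 1.73 mm/h

Only the 3 blocks with intensity above φ contribute runoff: 4.5, 2.4, 6.5 mm/h.
Σ(I−φ)·Δt = d  ⇒  (4.5+2.4+6.5 − 3φ)·0.5 = 4.1
φ = (13.40 − 4.1/0.5) / 3 = 1.73 mm/h.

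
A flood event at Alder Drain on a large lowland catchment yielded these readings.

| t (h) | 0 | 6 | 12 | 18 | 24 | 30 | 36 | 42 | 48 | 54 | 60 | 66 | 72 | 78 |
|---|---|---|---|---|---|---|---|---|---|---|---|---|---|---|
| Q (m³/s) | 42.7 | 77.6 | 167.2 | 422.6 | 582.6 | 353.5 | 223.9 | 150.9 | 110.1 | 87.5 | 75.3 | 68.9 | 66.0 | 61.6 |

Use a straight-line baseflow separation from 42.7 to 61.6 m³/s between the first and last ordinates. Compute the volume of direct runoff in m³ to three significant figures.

Direct-runoff ordinates (Q − Q_b): 0.00, 33.45, 121.59, 375.54, 534.08, 303.53, 172.48, 98.02, 55.77, 31.72, 18.06, 10.21, 5.85, 0.00 m³/s.
ΣQ_DR = 1760 m³/s.
With Δt = 6 h = 21600 s, V = ΣQ_DR · Δt = 1760 × 21600 = 3.80 × 10^7 m³.

V ≈ 3.80 × 10^7 m³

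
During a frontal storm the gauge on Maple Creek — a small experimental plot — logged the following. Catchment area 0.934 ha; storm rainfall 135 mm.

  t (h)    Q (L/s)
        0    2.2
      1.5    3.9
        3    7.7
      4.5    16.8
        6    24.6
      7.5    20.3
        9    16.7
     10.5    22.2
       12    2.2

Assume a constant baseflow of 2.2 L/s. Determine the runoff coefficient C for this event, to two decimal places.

ΣQ_DR = 96.80 L/s; V = ΣQ_DR·Δt = 5.227 × 10^5 L.
Runoff depth d = V / A = 55.97 mm.
C = d / P = 55.97 / 135 = 0.41.

C ≈ 0.41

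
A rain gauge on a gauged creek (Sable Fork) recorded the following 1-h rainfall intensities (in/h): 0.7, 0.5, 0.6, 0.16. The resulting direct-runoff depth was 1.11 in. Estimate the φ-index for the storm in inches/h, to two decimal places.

φ ≈ 0.23 in/h

Only the 3 blocks with intensity above φ contribute runoff: 0.7, 0.5, 0.6 in/h.
Σ(I−φ)·Δt = d  ⇒  (0.7+0.5+0.6 − 3φ)·1 = 1.11
φ = (1.800 − 1.11/1) / 3 = 0.23 in/h.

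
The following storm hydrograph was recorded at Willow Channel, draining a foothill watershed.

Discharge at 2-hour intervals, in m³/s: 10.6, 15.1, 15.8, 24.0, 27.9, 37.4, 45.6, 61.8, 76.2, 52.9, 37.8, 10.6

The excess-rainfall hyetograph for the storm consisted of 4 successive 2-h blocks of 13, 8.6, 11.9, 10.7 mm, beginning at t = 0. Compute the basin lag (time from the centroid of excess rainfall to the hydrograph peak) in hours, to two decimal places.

Centroid of excess rainfall: t_c = Σ P_i·t̄_i / ΣP_i = 3.9186 h (block centres at 1, 3, 5, 7 h).
Hydrograph peak occurs at t = 16 h, so basin lag t_L = 16 − 3.9186 = 12.08 h.

t_L ≈ 12.08 h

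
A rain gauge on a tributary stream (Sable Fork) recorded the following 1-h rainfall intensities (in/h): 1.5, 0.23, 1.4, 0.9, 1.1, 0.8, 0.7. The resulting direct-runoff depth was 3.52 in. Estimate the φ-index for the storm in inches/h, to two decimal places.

φ ≈ 0.48 in/h

Only the 6 blocks with intensity above φ contribute runoff: 1.5, 1.4, 0.9, 1.1, 0.8, 0.7 in/h.
Σ(I−φ)·Δt = d  ⇒  (1.5+1.4+0.9+1.1+0.8+0.7 − 6φ)·1 = 3.52
φ = (6.400 − 3.52/1) / 6 = 0.48 in/h.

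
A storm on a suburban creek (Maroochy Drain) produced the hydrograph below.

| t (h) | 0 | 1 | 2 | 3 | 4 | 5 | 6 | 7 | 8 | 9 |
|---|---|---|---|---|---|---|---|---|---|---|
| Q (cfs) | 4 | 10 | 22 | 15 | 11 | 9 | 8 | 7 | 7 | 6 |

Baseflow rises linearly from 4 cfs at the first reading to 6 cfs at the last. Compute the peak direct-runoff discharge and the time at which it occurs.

Subtracting baseflow gives direct-runoff ordinates: 0.00, 5.78, 17.56, 10.33, 6.11, 3.89, 2.67, 1.44, 1.22, 0.00 cfs.
The maximum is 17.56 cfs, occurring at the reading for t = 2 h.

Q_p = 17.56 cfs at t = 2 h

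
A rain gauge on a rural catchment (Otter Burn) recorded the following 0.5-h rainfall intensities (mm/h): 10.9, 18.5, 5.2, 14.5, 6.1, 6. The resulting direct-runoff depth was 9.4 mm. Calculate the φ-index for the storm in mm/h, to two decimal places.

Only the 3 blocks with intensity above φ contribute runoff: 10.9, 18.5, 14.5 mm/h.
Σ(I−φ)·Δt = d  ⇒  (10.9+18.5+14.5 − 3φ)·0.5 = 9.4
φ = (43.90 − 9.4/0.5) / 3 = 8.37 mm/h.

φ ≈ 8.37 mm/h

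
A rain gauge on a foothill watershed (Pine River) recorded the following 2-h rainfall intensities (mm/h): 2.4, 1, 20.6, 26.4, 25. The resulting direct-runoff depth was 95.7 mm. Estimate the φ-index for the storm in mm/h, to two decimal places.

Only the 3 blocks with intensity above φ contribute runoff: 20.6, 26.4, 25 mm/h.
Σ(I−φ)·Δt = d  ⇒  (20.6+26.4+25 − 3φ)·2 = 95.7
φ = (72.00 − 95.7/2) / 3 = 8.05 mm/h.

φ ≈ 8.05 mm/h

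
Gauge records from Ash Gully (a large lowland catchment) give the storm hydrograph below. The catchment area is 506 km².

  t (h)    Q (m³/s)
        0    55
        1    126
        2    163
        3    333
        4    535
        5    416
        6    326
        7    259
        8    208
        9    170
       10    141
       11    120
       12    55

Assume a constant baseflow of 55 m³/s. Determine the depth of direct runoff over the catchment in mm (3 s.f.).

Direct runoff: 0.0, 71.0, 108.0, 278.0, 480.0, 361.0, 271.0, 204.0, 153.0, 115.0, 86.0, 65.0, 0.0 m³/s; ΣQ_DR = 2192 m³/s.
V = ΣQ_DR · Δt = 2192 × 3600 s = 7.891 × 10^6 m³.
Over A = 506 km², depth = V / A = 15.6 mm.

d ≈ 15.6 mm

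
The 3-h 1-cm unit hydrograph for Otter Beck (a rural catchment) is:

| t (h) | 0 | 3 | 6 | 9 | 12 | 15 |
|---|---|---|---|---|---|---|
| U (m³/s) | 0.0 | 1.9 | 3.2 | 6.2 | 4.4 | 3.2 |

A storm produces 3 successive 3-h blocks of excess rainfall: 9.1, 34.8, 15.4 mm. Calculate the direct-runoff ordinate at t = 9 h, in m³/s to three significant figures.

Q ≈ 19.7 m³/s

By discrete convolution, Q_j = Σ (P_i / 10 mm) · U_{j−i}.
At t = 9 h (j=3): Q = (9.1/10)·6.2 + (34.8/10)·3.2 + (15.4/10)·1.9 = 19.7 m³/s.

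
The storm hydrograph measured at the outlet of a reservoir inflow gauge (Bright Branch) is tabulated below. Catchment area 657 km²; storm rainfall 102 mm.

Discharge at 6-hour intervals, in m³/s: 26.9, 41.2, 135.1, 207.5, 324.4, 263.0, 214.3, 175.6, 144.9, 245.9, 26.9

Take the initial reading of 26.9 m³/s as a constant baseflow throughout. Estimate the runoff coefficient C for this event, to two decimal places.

ΣQ_DR = 1510 m³/s; V = ΣQ_DR·Δt = 3.261 × 10^7 m³.
Runoff depth d = V / A = 49.64 mm.
C = d / P = 49.64 / 102 = 0.49.

C ≈ 0.49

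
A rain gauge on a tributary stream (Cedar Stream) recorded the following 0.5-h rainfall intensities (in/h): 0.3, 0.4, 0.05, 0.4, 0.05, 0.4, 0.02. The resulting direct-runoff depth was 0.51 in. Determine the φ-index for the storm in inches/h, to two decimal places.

Only the 4 blocks with intensity above φ contribute runoff: 0.3, 0.4, 0.4, 0.4 in/h.
Σ(I−φ)·Δt = d  ⇒  (0.3+0.4+0.4+0.4 − 4φ)·0.5 = 0.51
φ = (1.500 − 0.51/0.5) / 4 = 0.12 in/h.

φ ≈ 0.12 in/h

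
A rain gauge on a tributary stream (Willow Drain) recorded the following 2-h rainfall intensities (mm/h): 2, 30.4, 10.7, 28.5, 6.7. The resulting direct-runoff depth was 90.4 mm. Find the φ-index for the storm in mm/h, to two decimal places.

φ ≈ 8.13 mm/h

Only the 3 blocks with intensity above φ contribute runoff: 30.4, 10.7, 28.5 mm/h.
Σ(I−φ)·Δt = d  ⇒  (30.4+10.7+28.5 − 3φ)·2 = 90.4
φ = (69.60 − 90.4/2) / 3 = 8.13 mm/h.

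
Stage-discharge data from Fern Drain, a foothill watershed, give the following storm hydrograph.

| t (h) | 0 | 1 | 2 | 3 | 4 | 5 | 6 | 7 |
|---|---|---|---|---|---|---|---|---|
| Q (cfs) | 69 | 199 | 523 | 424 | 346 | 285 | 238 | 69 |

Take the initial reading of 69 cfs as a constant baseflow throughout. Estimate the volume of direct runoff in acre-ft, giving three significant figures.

V ≈ 132 acre-ft

Direct-runoff ordinates (Q − Q_b): 0.0, 130.0, 454.0, 355.0, 277.0, 216.0, 169.0, 0.0 cfs.
ΣQ_DR = 1601 cfs.
With Δt = 1 h = 3600 s, V = ΣQ_DR · Δt = 1601 × 3600 = 5.76 × 10^6 ft³ = 132 acre-ft.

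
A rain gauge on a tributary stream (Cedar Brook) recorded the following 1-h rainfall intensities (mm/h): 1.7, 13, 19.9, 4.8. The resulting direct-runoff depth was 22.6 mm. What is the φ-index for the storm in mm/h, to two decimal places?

φ ≈ 5.15 mm/h

Only the 2 blocks with intensity above φ contribute runoff: 13, 19.9 mm/h.
Σ(I−φ)·Δt = d  ⇒  (13+19.9 − 2φ)·1 = 22.6
φ = (32.90 − 22.6/1) / 2 = 5.15 mm/h.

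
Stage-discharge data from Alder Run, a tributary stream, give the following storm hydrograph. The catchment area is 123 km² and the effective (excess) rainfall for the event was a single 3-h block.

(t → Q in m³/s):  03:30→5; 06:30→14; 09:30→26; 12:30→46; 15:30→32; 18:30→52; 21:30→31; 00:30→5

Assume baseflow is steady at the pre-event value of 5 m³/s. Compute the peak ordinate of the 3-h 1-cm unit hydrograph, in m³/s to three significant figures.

Direct runoff: 0.0, 9.0, 21.0, 41.0, 27.0, 47.0, 26.0, 0.0 m³/s; ΣQ_DR = 171.0 m³/s, peak = 47.0 m³/s.
Runoff depth d = ΣQ_DR·Δt / A = 171.0 × 10800 / (123 km²) = 15.01 mm.
The 1-cm UH is the DRH scaled by (10 mm)/d, so U_p = 47.0 × 10/15.01 = 31.3 m³/s.

U_p ≈ 31.3 m³/s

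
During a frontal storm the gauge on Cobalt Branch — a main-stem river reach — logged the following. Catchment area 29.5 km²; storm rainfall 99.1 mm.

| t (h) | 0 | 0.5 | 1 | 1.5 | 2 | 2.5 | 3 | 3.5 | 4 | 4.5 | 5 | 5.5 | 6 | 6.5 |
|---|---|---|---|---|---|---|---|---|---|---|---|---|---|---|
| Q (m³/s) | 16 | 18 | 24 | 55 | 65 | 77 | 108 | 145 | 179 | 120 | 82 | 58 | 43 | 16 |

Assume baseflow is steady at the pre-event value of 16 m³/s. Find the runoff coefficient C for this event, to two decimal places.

C ≈ 0.48

ΣQ_DR = 782.0 m³/s; V = ΣQ_DR·Δt = 1.408 × 10^6 m³.
Runoff depth d = V / A = 47.72 mm.
C = d / P = 47.72 / 99.1 = 0.48.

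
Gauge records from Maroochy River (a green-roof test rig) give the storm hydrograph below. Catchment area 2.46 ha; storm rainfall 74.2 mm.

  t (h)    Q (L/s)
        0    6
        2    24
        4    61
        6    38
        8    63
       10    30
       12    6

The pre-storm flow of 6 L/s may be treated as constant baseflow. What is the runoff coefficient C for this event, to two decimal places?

ΣQ_DR = 186.0 L/s; V = ΣQ_DR·Δt = 1.339 × 10^6 L.
Runoff depth d = V / A = 54.44 mm.
C = d / P = 54.44 / 74.2 = 0.73.

C ≈ 0.73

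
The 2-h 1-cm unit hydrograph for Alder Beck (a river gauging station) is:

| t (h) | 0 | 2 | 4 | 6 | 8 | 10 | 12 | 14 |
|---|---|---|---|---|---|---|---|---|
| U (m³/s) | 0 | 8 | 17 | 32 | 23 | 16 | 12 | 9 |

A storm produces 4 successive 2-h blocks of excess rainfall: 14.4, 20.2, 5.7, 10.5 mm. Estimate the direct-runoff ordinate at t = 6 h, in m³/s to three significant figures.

By discrete convolution, Q_j = Σ (P_i / 10 mm) · U_{j−i}.
At t = 6 h (j=3): Q = (14.4/10)·32 + (20.2/10)·17 + (5.7/10)·8 + (10.5/10)·0 = 85.0 m³/s.

Q ≈ 85.0 m³/s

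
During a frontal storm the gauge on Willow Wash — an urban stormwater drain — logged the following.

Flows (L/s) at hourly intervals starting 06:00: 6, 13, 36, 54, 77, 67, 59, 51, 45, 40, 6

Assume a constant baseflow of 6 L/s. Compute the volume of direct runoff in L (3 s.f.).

V ≈ 1.40 × 10^6 L

Direct-runoff ordinates (Q − Q_b): 0.0, 7.0, 30.0, 48.0, 71.0, 61.0, 53.0, 45.0, 39.0, 34.0, 0.0 L/s.
ΣQ_DR = 388.0 L/s.
With Δt = 1 h = 3600 s, V = ΣQ_DR · Δt = 388.0 × 3600 = 1.40 × 10^6 L.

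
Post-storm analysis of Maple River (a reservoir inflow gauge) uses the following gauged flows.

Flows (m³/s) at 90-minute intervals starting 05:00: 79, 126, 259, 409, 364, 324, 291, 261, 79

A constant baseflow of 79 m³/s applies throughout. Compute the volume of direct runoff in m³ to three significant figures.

V ≈ 8.00 × 10^6 m³

Direct-runoff ordinates (Q − Q_b): 0.0, 47.0, 180.0, 330.0, 285.0, 245.0, 212.0, 182.0, 0.0 m³/s.
ΣQ_DR = 1481 m³/s.
With Δt = 1.5 h = 5400 s, V = ΣQ_DR · Δt = 1481 × 5400 = 8.00 × 10^6 m³.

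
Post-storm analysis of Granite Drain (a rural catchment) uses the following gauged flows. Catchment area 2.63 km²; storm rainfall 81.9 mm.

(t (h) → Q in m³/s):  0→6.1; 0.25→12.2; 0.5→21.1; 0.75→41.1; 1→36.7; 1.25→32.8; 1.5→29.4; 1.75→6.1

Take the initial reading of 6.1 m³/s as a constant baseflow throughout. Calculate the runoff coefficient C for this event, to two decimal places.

ΣQ_DR = 136.7 m³/s; V = ΣQ_DR·Δt = 1.230 × 10^5 m³.
Runoff depth d = V / A = 46.78 mm.
C = d / P = 46.78 / 81.9 = 0.57.

C ≈ 0.57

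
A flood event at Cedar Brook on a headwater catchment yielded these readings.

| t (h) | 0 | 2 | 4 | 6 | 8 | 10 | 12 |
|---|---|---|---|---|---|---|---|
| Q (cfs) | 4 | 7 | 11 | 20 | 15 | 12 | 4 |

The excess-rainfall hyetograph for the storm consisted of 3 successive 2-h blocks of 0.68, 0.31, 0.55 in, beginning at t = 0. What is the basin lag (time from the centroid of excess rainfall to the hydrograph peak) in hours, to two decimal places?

t_L ≈ 3.17 h

Centroid of excess rainfall: t_c = Σ P_i·t̄_i / ΣP_i = 2.8312 h (block centres at 1, 3, 5 h).
Hydrograph peak occurs at t = 6 h, so basin lag t_L = 6 − 2.8312 = 3.17 h.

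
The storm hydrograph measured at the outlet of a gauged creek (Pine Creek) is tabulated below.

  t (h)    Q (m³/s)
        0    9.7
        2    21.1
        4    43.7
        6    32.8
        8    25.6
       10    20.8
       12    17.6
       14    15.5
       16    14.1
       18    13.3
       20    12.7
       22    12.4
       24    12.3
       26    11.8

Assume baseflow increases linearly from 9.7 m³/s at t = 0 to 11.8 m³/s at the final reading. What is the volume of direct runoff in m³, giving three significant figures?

Direct-runoff ordinates (Q − Q_b): 0.00, 11.24, 33.68, 22.62, 15.25, 10.29, 6.93, 4.67, 3.11, 2.15, 1.38, 0.92, 0.66, 0.00 m³/s.
ΣQ_DR = 112.9 m³/s.
With Δt = 2 h = 7200 s, V = ΣQ_DR · Δt = 112.9 × 7200 = 8.13 × 10^5 m³.

V ≈ 8.13 × 10^5 m³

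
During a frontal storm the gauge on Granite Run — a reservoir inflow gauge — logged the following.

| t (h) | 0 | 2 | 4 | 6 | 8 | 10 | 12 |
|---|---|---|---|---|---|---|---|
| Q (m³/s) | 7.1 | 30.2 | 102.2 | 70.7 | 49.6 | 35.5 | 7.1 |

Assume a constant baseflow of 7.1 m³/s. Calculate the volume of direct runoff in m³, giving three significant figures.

V ≈ 1.82 × 10^6 m³

Direct-runoff ordinates (Q − Q_b): 0.0, 23.1, 95.1, 63.6, 42.5, 28.4, 0.0 m³/s.
ΣQ_DR = 252.7 m³/s.
With Δt = 2 h = 7200 s, V = ΣQ_DR · Δt = 252.7 × 7200 = 1.82 × 10^6 m³.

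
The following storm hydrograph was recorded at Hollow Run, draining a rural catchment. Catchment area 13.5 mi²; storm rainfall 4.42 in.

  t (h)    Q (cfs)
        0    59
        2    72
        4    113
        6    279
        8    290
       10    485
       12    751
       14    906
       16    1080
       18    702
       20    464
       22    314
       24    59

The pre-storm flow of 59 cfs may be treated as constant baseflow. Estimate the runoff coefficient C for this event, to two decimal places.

ΣQ_DR = 4807 cfs; V = ΣQ_DR·Δt = 3.461 × 10^7 ft³.
Runoff depth d = V / A = 1.104 in.
C = d / P = 1.104 / 4.42 = 0.25.

C ≈ 0.25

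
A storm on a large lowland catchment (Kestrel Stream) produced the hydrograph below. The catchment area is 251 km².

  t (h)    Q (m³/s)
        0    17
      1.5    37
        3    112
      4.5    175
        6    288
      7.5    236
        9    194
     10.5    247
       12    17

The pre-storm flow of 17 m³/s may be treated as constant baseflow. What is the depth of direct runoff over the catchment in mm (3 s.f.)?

Direct runoff: 0.0, 20.0, 95.0, 158.0, 271.0, 219.0, 177.0, 230.0, 0.0 m³/s; ΣQ_DR = 1170 m³/s.
V = ΣQ_DR · Δt = 1170 × 5400 s = 6.318 × 10^6 m³.
Over A = 251 km², depth = V / A = 25.2 mm.

d ≈ 25.2 mm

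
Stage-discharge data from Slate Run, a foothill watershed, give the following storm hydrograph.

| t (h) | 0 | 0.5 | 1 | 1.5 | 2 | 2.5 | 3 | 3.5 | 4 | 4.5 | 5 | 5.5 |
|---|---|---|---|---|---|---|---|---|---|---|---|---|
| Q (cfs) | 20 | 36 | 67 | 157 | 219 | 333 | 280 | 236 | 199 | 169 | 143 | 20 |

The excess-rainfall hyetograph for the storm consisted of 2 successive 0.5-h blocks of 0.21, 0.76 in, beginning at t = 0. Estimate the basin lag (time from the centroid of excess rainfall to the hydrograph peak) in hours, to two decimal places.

Centroid of excess rainfall: t_c = Σ P_i·t̄_i / ΣP_i = 0.6418 h (block centres at 0.25, 0.75 h).
Hydrograph peak occurs at t = 2.5 h, so basin lag t_L = 2.5 − 0.6418 = 1.86 h.

t_L ≈ 1.86 h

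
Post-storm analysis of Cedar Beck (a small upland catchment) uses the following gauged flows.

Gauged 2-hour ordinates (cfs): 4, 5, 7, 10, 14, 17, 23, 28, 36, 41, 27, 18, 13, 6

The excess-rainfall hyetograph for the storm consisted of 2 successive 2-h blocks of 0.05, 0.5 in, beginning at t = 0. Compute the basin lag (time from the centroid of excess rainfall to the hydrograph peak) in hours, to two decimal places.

t_L ≈ 15.18 h

Centroid of excess rainfall: t_c = Σ P_i·t̄_i / ΣP_i = 2.8182 h (block centres at 1, 3 h).
Hydrograph peak occurs at t = 18 h, so basin lag t_L = 18 − 2.8182 = 15.18 h.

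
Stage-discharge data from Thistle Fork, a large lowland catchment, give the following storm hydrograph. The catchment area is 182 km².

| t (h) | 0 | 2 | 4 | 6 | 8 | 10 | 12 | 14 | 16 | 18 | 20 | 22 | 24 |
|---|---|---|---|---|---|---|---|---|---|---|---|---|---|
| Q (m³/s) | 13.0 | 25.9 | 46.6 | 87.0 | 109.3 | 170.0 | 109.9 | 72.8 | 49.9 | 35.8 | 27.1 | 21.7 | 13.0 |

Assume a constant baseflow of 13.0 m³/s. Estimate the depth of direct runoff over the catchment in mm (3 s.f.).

d ≈ 24.3 mm

Direct runoff: 0.0, 12.9, 33.6, 74.0, 96.3, 157.0, 96.9, 59.8, 36.9, 22.8, 14.1, 8.7, 0.0 m³/s; ΣQ_DR = 613.0 m³/s.
V = ΣQ_DR · Δt = 613.0 × 7200 s = 4.414 × 10^6 m³.
Over A = 182 km², depth = V / A = 24.3 mm.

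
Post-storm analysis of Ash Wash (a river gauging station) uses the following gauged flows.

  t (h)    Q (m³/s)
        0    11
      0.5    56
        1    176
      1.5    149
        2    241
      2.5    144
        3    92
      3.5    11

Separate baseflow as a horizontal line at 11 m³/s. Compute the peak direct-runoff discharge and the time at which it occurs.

Q_p = 230.0 m³/s at t = 2 h

Subtracting baseflow gives direct-runoff ordinates: 0.0, 45.0, 165.0, 138.0, 230.0, 133.0, 81.0, 0.0 m³/s.
The maximum is 230.0 m³/s, occurring at the reading for t = 2 h.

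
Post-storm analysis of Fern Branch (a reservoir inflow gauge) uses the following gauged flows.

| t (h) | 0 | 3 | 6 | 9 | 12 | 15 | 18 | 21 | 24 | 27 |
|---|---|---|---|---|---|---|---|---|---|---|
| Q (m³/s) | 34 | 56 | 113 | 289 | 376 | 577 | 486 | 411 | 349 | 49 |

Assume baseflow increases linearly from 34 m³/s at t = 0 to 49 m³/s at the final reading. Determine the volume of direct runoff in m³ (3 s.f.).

V ≈ 2.51 × 10^7 m³

Direct-runoff ordinates (Q − Q_b): 0.00, 20.33, 75.67, 250.00, 335.33, 534.67, 442.00, 365.33, 301.67, 0.00 m³/s.
ΣQ_DR = 2325 m³/s.
With Δt = 3 h = 10800 s, V = ΣQ_DR · Δt = 2325 × 10800 = 2.51 × 10^7 m³.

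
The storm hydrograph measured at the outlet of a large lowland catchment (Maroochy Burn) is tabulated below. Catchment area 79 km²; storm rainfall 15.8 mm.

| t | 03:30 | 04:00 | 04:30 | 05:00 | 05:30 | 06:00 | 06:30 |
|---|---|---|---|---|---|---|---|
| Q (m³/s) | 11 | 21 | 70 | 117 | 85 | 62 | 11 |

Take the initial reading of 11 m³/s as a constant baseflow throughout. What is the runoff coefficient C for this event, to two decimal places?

C ≈ 0.43

ΣQ_DR = 300.0 m³/s; V = ΣQ_DR·Δt = 5.400 × 10^5 m³.
Runoff depth d = V / A = 6.835 mm.
C = d / P = 6.835 / 15.8 = 0.43.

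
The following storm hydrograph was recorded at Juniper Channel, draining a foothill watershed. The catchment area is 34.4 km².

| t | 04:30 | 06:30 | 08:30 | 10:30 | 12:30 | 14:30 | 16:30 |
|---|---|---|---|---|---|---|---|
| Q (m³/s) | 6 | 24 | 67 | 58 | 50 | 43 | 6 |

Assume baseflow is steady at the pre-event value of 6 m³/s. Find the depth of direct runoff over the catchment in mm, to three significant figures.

Direct runoff: 0.0, 18.0, 61.0, 52.0, 44.0, 37.0, 0.0 m³/s; ΣQ_DR = 212.0 m³/s.
V = ΣQ_DR · Δt = 212.0 × 7200 s = 1.526 × 10^6 m³.
Over A = 34.4 km², depth = V / A = 44.4 mm.

d ≈ 44.4 mm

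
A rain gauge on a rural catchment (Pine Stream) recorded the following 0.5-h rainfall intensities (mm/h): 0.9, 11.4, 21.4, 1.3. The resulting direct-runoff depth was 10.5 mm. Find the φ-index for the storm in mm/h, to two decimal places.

φ ≈ 5.90 mm/h

Only the 2 blocks with intensity above φ contribute runoff: 11.4, 21.4 mm/h.
Σ(I−φ)·Δt = d  ⇒  (11.4+21.4 − 2φ)·0.5 = 10.5
φ = (32.80 − 10.5/0.5) / 2 = 5.90 mm/h.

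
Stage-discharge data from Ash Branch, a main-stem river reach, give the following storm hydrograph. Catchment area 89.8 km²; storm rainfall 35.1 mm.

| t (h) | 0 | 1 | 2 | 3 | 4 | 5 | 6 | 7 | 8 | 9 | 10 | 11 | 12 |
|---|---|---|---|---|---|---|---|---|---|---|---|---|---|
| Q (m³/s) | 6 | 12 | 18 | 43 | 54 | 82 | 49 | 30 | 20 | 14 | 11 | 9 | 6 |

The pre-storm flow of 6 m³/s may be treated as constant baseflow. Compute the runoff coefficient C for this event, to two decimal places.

ΣQ_DR = 276.0 m³/s; V = ΣQ_DR·Δt = 9.936 × 10^5 m³.
Runoff depth d = V / A = 11.06 mm.
C = d / P = 11.06 / 35.1 = 0.32.

C ≈ 0.32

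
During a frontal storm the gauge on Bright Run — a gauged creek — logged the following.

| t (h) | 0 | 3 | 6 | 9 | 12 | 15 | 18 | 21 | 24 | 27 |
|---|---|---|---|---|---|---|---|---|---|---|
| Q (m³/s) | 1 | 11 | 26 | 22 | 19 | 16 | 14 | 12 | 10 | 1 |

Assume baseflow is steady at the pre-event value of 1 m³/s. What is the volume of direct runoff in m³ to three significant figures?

Direct-runoff ordinates (Q − Q_b): 0.0, 10.0, 25.0, 21.0, 18.0, 15.0, 13.0, 11.0, 9.0, 0.0 m³/s.
ΣQ_DR = 122.0 m³/s.
With Δt = 3 h = 10800 s, V = ΣQ_DR · Δt = 122.0 × 10800 = 1.32 × 10^6 m³.

V ≈ 1.32 × 10^6 m³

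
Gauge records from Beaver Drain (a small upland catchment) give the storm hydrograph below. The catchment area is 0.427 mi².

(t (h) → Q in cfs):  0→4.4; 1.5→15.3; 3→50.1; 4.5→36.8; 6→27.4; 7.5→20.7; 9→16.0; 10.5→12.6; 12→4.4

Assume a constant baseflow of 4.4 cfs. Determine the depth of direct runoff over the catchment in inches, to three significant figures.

d ≈ 0.806 in

Direct runoff: 0.0, 10.9, 45.7, 32.4, 23.0, 16.3, 11.6, 8.2, 0.0 cfs; ΣQ_DR = 148.1 cfs.
V = ΣQ_DR · Δt = 148.1 × 5400 s = 7.997 × 10^5 ft³.
Over A = 0.427 mi², depth = V / A = 0.806 in.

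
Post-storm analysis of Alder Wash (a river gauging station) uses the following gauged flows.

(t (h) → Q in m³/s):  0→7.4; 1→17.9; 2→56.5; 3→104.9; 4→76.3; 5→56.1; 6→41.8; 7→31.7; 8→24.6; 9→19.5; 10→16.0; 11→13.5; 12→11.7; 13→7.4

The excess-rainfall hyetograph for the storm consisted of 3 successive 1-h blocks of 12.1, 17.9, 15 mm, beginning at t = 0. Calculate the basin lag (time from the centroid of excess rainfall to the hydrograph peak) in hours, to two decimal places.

t_L ≈ 1.44 h

Centroid of excess rainfall: t_c = Σ P_i·t̄_i / ΣP_i = 1.5644 h (block centres at 0.5, 1.5, 2.5 h).
Hydrograph peak occurs at t = 3 h, so basin lag t_L = 3 − 1.5644 = 1.44 h.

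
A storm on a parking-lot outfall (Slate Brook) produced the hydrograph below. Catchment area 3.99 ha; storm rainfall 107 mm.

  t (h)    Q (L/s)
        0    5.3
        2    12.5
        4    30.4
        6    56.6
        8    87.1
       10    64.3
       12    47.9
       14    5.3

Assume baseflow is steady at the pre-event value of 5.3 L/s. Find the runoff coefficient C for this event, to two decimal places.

ΣQ_DR = 267.0 L/s; V = ΣQ_DR·Δt = 1.922 × 10^6 L.
Runoff depth d = V / A = 48.18 mm.
C = d / P = 48.18 / 107 = 0.45.

C ≈ 0.45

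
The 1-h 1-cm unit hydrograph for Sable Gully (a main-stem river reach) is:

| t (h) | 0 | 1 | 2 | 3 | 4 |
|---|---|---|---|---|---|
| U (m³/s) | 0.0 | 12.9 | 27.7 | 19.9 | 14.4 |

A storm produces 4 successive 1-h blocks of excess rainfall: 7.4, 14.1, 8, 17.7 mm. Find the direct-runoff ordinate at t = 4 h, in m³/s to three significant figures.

Q ≈ 83.7 m³/s

By discrete convolution, Q_j = Σ (P_i / 10 mm) · U_{j−i}.
At t = 4 h (j=4): Q = (7.4/10)·14.4 + (14.1/10)·19.9 + (8/10)·27.7 + (17.7/10)·12.9 = 83.7 m³/s.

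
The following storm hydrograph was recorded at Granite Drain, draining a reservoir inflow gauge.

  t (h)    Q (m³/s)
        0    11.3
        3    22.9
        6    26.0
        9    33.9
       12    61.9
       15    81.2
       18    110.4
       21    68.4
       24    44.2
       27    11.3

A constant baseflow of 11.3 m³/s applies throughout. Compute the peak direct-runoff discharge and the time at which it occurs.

Subtracting baseflow gives direct-runoff ordinates: 0.0, 11.6, 14.7, 22.6, 50.6, 69.9, 99.1, 57.1, 32.9, 0.0 m³/s.
The maximum is 99.1 m³/s, occurring at the reading for t = 18 h.

Q_p = 99.1 m³/s at t = 18 h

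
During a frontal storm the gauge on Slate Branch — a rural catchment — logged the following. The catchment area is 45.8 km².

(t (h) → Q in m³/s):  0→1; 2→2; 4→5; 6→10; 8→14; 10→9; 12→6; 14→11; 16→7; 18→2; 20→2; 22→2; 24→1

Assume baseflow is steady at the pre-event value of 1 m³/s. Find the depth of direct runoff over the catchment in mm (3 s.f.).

Direct runoff: 0.0, 1.0, 4.0, 9.0, 13.0, 8.0, 5.0, 10.0, 6.0, 1.0, 1.0, 1.0, 0.0 m³/s; ΣQ_DR = 59.00 m³/s.
V = ΣQ_DR · Δt = 59.00 × 7200 s = 4.248 × 10^5 m³.
Over A = 45.8 km², depth = V / A = 9.28 mm.

d ≈ 9.28 mm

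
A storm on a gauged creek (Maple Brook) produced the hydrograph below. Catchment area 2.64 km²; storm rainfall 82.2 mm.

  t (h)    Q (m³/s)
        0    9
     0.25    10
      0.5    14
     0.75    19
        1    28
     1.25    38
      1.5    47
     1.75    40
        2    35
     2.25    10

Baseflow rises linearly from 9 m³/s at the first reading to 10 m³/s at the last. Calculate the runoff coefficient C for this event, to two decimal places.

C ≈ 0.64

ΣQ_DR = 155.0 m³/s; V = ΣQ_DR·Δt = 1.395 × 10^5 m³.
Runoff depth d = V / A = 52.84 mm.
C = d / P = 52.84 / 82.2 = 0.64.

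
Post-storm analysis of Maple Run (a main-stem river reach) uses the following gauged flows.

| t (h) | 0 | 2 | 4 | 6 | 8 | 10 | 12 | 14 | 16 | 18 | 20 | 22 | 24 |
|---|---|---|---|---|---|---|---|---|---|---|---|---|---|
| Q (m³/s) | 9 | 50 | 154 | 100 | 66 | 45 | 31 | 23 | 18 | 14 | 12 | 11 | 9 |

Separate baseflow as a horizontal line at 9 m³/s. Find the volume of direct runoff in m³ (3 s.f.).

Direct-runoff ordinates (Q − Q_b): 0.0, 41.0, 145.0, 91.0, 57.0, 36.0, 22.0, 14.0, 9.0, 5.0, 3.0, 2.0, 0.0 m³/s.
ΣQ_DR = 425.0 m³/s.
With Δt = 2 h = 7200 s, V = ΣQ_DR · Δt = 425.0 × 7200 = 3.06 × 10^6 m³.

V ≈ 3.06 × 10^6 m³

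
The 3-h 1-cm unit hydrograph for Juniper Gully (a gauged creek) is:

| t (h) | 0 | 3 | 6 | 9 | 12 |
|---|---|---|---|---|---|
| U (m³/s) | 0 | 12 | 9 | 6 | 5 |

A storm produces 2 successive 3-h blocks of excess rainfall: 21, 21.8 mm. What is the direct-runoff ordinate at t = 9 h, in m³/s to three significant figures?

Q ≈ 32.2 m³/s

By discrete convolution, Q_j = Σ (P_i / 10 mm) · U_{j−i}.
At t = 9 h (j=3): Q = (21/10)·6 + (21.8/10)·9 = 32.2 m³/s.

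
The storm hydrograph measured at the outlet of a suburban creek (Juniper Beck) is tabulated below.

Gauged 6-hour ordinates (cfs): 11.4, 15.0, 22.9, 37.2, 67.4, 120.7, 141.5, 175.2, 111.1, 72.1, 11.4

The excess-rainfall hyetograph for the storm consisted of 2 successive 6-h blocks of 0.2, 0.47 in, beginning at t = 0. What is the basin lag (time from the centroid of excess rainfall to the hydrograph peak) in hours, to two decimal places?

Centroid of excess rainfall: t_c = Σ P_i·t̄_i / ΣP_i = 7.2090 h (block centres at 3, 9 h).
Hydrograph peak occurs at t = 42 h, so basin lag t_L = 42 − 7.2090 = 34.79 h.

t_L ≈ 34.79 h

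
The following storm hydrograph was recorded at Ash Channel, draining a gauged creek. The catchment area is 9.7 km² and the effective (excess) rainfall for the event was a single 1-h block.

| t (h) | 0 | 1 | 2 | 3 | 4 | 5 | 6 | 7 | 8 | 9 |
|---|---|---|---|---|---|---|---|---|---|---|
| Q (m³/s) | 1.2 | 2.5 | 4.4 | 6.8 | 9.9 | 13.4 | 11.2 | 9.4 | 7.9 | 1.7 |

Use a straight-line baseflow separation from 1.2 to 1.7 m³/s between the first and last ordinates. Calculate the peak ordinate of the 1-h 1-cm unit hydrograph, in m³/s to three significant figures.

Direct runoff: 0.00, 1.24, 3.09, 5.43, 8.48, 11.92, 9.67, 7.81, 6.26, 0.00 m³/s; ΣQ_DR = 53.90 m³/s, peak = 11.92 m³/s.
Runoff depth d = ΣQ_DR·Δt / A = 53.90 × 3600 / (9.7 km²) = 20.00 mm.
The 1-cm UH is the DRH scaled by (10 mm)/d, so U_p = 11.92 × 10/20.00 = 5.96 m³/s.

U_p ≈ 5.96 m³/s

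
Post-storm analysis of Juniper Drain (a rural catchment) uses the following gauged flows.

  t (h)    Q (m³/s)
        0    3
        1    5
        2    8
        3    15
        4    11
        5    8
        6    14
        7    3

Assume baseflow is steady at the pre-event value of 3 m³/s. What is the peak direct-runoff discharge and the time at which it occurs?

Q_p = 12.0 m³/s at t = 3 h

Subtracting baseflow gives direct-runoff ordinates: 0.0, 2.0, 5.0, 12.0, 8.0, 5.0, 11.0, 0.0 m³/s.
The maximum is 12.0 m³/s, occurring at the reading for t = 3 h.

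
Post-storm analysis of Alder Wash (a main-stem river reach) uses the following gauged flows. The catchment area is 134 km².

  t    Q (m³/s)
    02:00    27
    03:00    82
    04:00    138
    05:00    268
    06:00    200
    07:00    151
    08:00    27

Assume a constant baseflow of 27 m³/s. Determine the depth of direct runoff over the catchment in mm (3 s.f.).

d ≈ 18.9 mm

Direct runoff: 0.0, 55.0, 111.0, 241.0, 173.0, 124.0, 0.0 m³/s; ΣQ_DR = 704.0 m³/s.
V = ΣQ_DR · Δt = 704.0 × 3600 s = 2.534 × 10^6 m³.
Over A = 134 km², depth = V / A = 18.9 mm.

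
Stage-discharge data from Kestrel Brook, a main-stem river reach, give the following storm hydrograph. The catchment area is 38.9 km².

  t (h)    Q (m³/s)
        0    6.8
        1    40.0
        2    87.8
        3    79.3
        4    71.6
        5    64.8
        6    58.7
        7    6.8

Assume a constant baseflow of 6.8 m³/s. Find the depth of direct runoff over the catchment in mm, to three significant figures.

Direct runoff: 0.0, 33.2, 81.0, 72.5, 64.8, 58.0, 51.9, 0.0 m³/s; ΣQ_DR = 361.4 m³/s.
V = ΣQ_DR · Δt = 361.4 × 3600 s = 1.301 × 10^6 m³.
Over A = 38.9 km², depth = V / A = 33.4 mm.

d ≈ 33.4 mm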